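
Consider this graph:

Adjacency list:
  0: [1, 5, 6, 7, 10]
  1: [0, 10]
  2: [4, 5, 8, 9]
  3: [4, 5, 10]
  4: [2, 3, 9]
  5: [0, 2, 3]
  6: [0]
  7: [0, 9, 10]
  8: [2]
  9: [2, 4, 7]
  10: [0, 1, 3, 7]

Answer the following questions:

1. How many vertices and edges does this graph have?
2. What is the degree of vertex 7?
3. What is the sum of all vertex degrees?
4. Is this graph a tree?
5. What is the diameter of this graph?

Count: 11 vertices, 16 edges.
Vertex 7 has neighbors [0, 9, 10], degree = 3.
Handshaking lemma: 2 * 16 = 32.
A tree on 11 vertices has 10 edges. This graph has 16 edges (6 extra). Not a tree.
Diameter (longest shortest path) = 4.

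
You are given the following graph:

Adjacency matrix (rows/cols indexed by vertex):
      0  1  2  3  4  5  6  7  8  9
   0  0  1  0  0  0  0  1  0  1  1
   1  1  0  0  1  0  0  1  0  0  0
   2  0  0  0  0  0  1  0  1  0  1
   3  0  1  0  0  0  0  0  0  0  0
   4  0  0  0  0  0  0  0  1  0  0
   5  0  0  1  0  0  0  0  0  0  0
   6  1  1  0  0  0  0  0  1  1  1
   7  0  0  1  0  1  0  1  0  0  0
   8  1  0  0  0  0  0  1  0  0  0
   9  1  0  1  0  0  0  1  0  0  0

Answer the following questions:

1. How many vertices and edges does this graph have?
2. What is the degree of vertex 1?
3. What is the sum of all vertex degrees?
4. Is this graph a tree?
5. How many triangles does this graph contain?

Count: 10 vertices, 13 edges.
Vertex 1 has neighbors [0, 3, 6], degree = 3.
Handshaking lemma: 2 * 13 = 26.
A tree on 10 vertices has 9 edges. This graph has 13 edges (4 extra). Not a tree.
Number of triangles = 3.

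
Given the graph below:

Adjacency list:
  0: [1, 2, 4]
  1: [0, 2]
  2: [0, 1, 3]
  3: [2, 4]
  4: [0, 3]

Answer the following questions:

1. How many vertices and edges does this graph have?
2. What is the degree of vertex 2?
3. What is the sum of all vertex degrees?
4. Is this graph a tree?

Count: 5 vertices, 6 edges.
Vertex 2 has neighbors [0, 1, 3], degree = 3.
Handshaking lemma: 2 * 6 = 12.
A tree on 5 vertices has 4 edges. This graph has 6 edges (2 extra). Not a tree.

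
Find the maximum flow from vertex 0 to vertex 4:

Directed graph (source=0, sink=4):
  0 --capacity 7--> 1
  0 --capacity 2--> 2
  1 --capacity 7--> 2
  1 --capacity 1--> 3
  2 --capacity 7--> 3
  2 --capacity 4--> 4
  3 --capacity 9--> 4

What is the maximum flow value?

Computing max flow:
  Flow on (0->1): 7/7
  Flow on (0->2): 2/2
  Flow on (1->2): 7/7
  Flow on (2->3): 5/7
  Flow on (2->4): 4/4
  Flow on (3->4): 5/9
Maximum flow = 9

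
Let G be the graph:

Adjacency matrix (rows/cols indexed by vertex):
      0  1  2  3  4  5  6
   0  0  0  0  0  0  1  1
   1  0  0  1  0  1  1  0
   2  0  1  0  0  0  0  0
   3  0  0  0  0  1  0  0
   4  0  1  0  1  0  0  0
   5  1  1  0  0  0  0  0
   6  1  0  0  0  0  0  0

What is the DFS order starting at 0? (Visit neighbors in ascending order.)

DFS from vertex 0 (neighbors processed in ascending order):
Visit order: 0, 5, 1, 2, 4, 3, 6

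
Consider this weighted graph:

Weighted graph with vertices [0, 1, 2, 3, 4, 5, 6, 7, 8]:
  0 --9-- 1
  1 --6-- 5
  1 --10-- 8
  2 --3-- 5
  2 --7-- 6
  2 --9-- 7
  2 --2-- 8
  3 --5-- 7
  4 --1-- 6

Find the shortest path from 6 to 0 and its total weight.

Using Dijkstra's algorithm from vertex 6:
Shortest path: 6 -> 2 -> 5 -> 1 -> 0
Total weight: 7 + 3 + 6 + 9 = 25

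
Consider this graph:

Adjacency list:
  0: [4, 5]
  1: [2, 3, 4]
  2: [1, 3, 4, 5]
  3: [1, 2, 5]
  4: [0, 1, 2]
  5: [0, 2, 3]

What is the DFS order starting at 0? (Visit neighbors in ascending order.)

DFS from vertex 0 (neighbors processed in ascending order):
Visit order: 0, 4, 1, 2, 3, 5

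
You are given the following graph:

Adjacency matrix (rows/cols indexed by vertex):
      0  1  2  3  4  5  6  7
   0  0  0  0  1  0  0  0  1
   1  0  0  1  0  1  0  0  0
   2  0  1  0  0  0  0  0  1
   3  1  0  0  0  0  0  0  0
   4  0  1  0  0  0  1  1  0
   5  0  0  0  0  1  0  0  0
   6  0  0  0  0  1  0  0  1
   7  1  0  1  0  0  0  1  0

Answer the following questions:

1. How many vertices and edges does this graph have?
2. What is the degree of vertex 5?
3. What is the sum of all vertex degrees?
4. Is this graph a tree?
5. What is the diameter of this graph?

Count: 8 vertices, 8 edges.
Vertex 5 has neighbors [4], degree = 1.
Handshaking lemma: 2 * 8 = 16.
A tree on 8 vertices has 7 edges. This graph has 8 edges (1 extra). Not a tree.
Diameter (longest shortest path) = 5.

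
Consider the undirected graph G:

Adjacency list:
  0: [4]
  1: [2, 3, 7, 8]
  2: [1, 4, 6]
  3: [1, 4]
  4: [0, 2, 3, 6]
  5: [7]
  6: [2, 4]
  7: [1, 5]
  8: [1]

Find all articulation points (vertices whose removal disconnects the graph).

An articulation point is a vertex whose removal disconnects the graph.
Articulation points: [1, 4, 7]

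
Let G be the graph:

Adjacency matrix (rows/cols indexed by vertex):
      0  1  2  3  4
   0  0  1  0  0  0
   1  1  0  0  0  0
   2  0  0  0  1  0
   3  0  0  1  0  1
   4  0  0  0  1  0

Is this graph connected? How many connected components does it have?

Checking connectivity: the graph has 2 connected component(s).
Components: [[0, 1], [2, 3, 4]]. The graph is NOT connected.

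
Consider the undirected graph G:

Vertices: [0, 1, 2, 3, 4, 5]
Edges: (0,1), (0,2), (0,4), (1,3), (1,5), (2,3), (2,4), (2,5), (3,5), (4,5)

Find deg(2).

Vertex 2 has neighbors [0, 3, 4, 5], so deg(2) = 4.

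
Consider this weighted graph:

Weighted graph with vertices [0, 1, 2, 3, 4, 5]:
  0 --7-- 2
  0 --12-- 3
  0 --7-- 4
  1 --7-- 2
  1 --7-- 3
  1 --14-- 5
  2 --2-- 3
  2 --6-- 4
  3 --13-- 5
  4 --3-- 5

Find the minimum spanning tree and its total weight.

Applying Kruskal's algorithm (sort edges by weight, add if no cycle):
  Add (2,3) w=2
  Add (4,5) w=3
  Add (2,4) w=6
  Add (0,2) w=7
  Skip (0,4) w=7 (creates cycle)
  Add (1,3) w=7
  Skip (1,2) w=7 (creates cycle)
  Skip (0,3) w=12 (creates cycle)
  Skip (3,5) w=13 (creates cycle)
  Skip (1,5) w=14 (creates cycle)
MST weight = 25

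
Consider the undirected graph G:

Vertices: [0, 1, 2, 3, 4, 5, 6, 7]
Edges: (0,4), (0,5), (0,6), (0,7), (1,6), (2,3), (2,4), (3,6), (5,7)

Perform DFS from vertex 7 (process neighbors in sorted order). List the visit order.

DFS from vertex 7 (neighbors processed in ascending order):
Visit order: 7, 0, 4, 2, 3, 6, 1, 5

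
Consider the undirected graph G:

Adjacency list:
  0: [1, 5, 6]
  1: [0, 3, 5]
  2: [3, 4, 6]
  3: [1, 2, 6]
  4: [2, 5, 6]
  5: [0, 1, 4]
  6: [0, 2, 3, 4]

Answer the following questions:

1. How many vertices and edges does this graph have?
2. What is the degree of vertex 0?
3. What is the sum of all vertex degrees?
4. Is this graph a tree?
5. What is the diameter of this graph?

Count: 7 vertices, 11 edges.
Vertex 0 has neighbors [1, 5, 6], degree = 3.
Handshaking lemma: 2 * 11 = 22.
A tree on 7 vertices has 6 edges. This graph has 11 edges (5 extra). Not a tree.
Diameter (longest shortest path) = 2.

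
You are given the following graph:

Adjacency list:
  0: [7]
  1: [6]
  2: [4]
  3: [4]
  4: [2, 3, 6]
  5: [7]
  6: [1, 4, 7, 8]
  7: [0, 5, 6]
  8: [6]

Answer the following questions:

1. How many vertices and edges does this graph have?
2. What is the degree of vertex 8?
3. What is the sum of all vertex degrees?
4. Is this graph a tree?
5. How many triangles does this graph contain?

Count: 9 vertices, 8 edges.
Vertex 8 has neighbors [6], degree = 1.
Handshaking lemma: 2 * 8 = 16.
A graph is a tree iff it is connected and has exactly n-1 edges. This graph is connected (all 9 vertices in one component) and has 9-1 = 8 edges. It is a tree.
Number of triangles = 0.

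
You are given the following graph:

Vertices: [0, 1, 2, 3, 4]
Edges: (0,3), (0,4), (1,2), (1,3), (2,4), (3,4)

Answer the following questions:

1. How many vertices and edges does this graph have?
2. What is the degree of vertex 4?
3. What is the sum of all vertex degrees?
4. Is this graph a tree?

Count: 5 vertices, 6 edges.
Vertex 4 has neighbors [0, 2, 3], degree = 3.
Handshaking lemma: 2 * 6 = 12.
A tree on 5 vertices has 4 edges. This graph has 6 edges (2 extra). Not a tree.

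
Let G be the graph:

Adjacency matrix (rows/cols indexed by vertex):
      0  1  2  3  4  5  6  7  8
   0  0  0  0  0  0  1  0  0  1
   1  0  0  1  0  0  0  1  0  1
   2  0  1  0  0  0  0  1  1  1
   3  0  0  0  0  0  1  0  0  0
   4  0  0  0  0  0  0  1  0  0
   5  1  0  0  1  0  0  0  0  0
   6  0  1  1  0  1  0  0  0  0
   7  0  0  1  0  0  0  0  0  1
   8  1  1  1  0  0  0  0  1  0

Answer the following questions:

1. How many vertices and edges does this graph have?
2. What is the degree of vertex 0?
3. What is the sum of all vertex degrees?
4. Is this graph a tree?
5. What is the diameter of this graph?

Count: 9 vertices, 11 edges.
Vertex 0 has neighbors [5, 8], degree = 2.
Handshaking lemma: 2 * 11 = 22.
A tree on 9 vertices has 8 edges. This graph has 11 edges (3 extra). Not a tree.
Diameter (longest shortest path) = 6.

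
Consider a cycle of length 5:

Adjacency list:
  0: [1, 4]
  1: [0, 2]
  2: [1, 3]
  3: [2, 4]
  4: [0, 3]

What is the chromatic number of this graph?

This is an odd cycle (C_5). Odd cycles are not bipartite (any 2-coloring forces two adjacent vertices to match), and 3 colors suffice.
Chromatic number = 3.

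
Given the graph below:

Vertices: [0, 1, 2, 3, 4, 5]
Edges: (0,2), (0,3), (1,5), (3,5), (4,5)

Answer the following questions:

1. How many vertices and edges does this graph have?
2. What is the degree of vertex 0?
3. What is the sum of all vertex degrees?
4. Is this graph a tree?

Count: 6 vertices, 5 edges.
Vertex 0 has neighbors [2, 3], degree = 2.
Handshaking lemma: 2 * 5 = 10.
A graph is a tree iff it is connected and has exactly n-1 edges. This graph is connected (all 6 vertices in one component) and has 6-1 = 5 edges. It is a tree.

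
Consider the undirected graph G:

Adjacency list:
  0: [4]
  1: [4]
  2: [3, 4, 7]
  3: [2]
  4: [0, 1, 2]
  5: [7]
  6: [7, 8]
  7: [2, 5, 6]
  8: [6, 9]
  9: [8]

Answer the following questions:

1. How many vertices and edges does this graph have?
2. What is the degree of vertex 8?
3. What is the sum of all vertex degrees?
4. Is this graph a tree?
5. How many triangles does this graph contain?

Count: 10 vertices, 9 edges.
Vertex 8 has neighbors [6, 9], degree = 2.
Handshaking lemma: 2 * 9 = 18.
A graph is a tree iff it is connected and has exactly n-1 edges. This graph is connected (all 10 vertices in one component) and has 10-1 = 9 edges. It is a tree.
Number of triangles = 0.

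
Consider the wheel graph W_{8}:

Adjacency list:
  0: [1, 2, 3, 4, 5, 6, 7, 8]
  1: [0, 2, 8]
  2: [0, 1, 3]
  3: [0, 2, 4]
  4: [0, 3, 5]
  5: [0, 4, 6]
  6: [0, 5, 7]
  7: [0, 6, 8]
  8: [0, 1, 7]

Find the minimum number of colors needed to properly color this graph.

W_{8} = C_{8} plus a hub adjacent to every cycle vertex.
The outer cycle needs 2 colors (even cycle); the hub is adjacent to all of them so needs a fresh color.
Chromatic number = 2 + 1 = 3.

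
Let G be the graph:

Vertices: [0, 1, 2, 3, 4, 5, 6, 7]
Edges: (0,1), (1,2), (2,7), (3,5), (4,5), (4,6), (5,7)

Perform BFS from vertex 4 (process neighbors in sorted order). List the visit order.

BFS from vertex 4 (neighbors processed in ascending order):
Visit order: 4, 5, 6, 3, 7, 2, 1, 0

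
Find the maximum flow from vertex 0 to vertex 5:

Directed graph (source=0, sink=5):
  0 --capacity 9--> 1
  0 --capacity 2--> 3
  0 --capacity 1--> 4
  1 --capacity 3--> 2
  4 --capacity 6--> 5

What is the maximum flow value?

Computing max flow:
  Flow on (0->4): 1/1
  Flow on (4->5): 1/6
Maximum flow = 1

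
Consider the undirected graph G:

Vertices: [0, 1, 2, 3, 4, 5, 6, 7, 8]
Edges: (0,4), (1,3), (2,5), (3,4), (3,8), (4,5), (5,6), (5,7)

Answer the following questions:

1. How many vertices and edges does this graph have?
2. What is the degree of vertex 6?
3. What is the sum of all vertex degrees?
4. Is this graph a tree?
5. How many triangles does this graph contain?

Count: 9 vertices, 8 edges.
Vertex 6 has neighbors [5], degree = 1.
Handshaking lemma: 2 * 8 = 16.
A graph is a tree iff it is connected and has exactly n-1 edges. This graph is connected (all 9 vertices in one component) and has 9-1 = 8 edges. It is a tree.
Number of triangles = 0.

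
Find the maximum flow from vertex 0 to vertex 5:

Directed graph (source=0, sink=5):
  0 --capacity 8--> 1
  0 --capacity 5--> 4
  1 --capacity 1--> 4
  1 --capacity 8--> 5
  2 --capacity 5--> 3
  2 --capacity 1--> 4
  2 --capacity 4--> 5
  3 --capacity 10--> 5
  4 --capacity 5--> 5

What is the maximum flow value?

Computing max flow:
  Flow on (0->1): 8/8
  Flow on (0->4): 5/5
  Flow on (1->5): 8/8
  Flow on (4->5): 5/5
Maximum flow = 13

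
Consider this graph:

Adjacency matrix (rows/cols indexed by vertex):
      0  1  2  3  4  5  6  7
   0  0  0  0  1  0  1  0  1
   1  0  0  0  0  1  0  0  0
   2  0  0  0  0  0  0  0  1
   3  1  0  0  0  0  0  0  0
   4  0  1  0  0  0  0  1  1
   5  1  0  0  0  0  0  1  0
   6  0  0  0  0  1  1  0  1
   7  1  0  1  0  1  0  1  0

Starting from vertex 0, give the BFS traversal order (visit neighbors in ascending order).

BFS from vertex 0 (neighbors processed in ascending order):
Visit order: 0, 3, 5, 7, 6, 2, 4, 1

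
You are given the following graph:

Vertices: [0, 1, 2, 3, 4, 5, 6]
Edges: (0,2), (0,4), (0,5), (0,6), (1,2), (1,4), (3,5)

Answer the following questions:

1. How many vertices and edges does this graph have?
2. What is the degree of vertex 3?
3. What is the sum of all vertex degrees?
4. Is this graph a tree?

Count: 7 vertices, 7 edges.
Vertex 3 has neighbors [5], degree = 1.
Handshaking lemma: 2 * 7 = 14.
A tree on 7 vertices has 6 edges. This graph has 7 edges (1 extra). Not a tree.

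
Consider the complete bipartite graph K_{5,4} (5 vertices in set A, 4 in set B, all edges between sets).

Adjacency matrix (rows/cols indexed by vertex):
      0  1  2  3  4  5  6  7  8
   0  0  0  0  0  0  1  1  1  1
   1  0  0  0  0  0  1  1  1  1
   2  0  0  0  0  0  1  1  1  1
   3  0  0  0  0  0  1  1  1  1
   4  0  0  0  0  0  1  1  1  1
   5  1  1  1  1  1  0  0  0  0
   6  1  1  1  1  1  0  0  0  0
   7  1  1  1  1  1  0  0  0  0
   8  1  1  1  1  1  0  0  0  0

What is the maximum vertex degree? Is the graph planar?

Set-A vertices have degree 4; set-B vertices have degree 5. Maximum degree = max(5,4) = 5.
K_{5,4} contains K_{3,3} as a subgraph (since both sides have >= 3 vertices); by Kuratowski's theorem it is not planar.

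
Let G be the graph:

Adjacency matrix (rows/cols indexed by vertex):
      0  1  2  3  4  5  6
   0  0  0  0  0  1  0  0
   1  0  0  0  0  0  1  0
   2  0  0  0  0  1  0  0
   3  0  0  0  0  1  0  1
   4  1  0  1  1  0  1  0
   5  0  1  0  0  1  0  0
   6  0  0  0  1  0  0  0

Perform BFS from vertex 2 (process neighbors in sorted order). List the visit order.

BFS from vertex 2 (neighbors processed in ascending order):
Visit order: 2, 4, 0, 3, 5, 6, 1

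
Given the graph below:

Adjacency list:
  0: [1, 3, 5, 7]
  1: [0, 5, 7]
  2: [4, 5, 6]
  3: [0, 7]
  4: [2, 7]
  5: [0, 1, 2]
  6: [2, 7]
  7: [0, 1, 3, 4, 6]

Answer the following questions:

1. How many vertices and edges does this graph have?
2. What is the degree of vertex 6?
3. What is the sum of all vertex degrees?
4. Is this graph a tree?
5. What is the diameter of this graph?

Count: 8 vertices, 12 edges.
Vertex 6 has neighbors [2, 7], degree = 2.
Handshaking lemma: 2 * 12 = 24.
A tree on 8 vertices has 7 edges. This graph has 12 edges (5 extra). Not a tree.
Diameter (longest shortest path) = 3.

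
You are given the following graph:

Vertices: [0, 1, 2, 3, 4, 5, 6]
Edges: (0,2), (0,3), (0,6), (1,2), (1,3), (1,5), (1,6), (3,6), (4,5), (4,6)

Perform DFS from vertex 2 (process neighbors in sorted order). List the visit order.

DFS from vertex 2 (neighbors processed in ascending order):
Visit order: 2, 0, 3, 1, 5, 4, 6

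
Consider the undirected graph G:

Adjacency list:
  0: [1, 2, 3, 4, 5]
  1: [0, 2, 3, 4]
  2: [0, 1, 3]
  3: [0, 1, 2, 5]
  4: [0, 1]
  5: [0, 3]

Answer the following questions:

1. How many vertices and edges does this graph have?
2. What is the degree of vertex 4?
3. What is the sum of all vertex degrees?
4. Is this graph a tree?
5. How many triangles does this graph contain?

Count: 6 vertices, 10 edges.
Vertex 4 has neighbors [0, 1], degree = 2.
Handshaking lemma: 2 * 10 = 20.
A tree on 6 vertices has 5 edges. This graph has 10 edges (5 extra). Not a tree.
Number of triangles = 6.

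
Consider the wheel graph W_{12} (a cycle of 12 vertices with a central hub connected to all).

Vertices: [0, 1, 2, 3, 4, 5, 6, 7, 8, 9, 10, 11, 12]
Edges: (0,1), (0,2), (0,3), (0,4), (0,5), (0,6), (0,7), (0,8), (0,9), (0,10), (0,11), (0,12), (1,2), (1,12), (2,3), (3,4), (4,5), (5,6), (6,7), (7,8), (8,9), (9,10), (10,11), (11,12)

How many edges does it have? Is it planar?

Wheel graph W_{12}: 12 cycle edges + 12 spoke edges = 24 edges.
Total vertices: 13.
The graph is planar.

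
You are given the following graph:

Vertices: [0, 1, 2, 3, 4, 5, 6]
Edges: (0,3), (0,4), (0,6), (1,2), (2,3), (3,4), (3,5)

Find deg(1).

Vertex 1 has neighbors [2], so deg(1) = 1.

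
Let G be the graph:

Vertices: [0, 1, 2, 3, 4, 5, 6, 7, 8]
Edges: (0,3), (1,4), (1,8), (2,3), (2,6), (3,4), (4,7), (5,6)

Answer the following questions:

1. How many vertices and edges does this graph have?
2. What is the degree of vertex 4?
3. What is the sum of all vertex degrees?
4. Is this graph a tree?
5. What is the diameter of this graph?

Count: 9 vertices, 8 edges.
Vertex 4 has neighbors [1, 3, 7], degree = 3.
Handshaking lemma: 2 * 8 = 16.
A graph is a tree iff it is connected and has exactly n-1 edges. This graph is connected (all 9 vertices in one component) and has 9-1 = 8 edges. It is a tree.
Diameter (longest shortest path) = 6.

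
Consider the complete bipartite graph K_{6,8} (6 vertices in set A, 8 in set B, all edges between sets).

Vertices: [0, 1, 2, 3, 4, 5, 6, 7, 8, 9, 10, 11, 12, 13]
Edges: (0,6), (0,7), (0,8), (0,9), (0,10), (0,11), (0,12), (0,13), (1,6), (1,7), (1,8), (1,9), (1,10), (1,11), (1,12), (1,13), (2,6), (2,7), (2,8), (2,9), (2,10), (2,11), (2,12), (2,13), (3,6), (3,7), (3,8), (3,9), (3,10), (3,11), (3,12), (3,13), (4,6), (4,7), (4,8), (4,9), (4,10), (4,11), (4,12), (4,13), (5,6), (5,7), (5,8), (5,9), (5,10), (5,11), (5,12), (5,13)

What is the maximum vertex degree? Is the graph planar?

Set-A vertices have degree 8; set-B vertices have degree 6. Maximum degree = max(6,8) = 8.
K_{6,8} contains K_{3,3} as a subgraph (since both sides have >= 3 vertices); by Kuratowski's theorem it is not planar.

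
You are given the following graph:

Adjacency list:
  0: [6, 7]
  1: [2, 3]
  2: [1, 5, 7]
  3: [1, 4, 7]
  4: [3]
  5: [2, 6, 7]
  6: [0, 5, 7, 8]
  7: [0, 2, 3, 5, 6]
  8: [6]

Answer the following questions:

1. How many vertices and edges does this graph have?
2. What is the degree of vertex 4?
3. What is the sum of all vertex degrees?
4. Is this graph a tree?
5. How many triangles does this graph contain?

Count: 9 vertices, 12 edges.
Vertex 4 has neighbors [3], degree = 1.
Handshaking lemma: 2 * 12 = 24.
A tree on 9 vertices has 8 edges. This graph has 12 edges (4 extra). Not a tree.
Number of triangles = 3.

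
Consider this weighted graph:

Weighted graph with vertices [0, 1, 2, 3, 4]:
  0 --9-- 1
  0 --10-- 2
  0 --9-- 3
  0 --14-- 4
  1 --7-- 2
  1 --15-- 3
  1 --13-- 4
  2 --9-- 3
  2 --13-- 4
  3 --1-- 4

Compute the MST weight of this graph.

Applying Kruskal's algorithm (sort edges by weight, add if no cycle):
  Add (3,4) w=1
  Add (1,2) w=7
  Add (0,1) w=9
  Add (0,3) w=9
  Skip (2,3) w=9 (creates cycle)
  Skip (0,2) w=10 (creates cycle)
  Skip (1,4) w=13 (creates cycle)
  Skip (2,4) w=13 (creates cycle)
  Skip (0,4) w=14 (creates cycle)
  Skip (1,3) w=15 (creates cycle)
MST weight = 26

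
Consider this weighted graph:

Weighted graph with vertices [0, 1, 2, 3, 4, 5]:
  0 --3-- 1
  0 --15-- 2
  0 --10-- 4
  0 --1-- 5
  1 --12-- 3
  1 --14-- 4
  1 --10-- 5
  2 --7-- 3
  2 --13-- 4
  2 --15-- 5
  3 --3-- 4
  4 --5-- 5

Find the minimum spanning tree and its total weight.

Applying Kruskal's algorithm (sort edges by weight, add if no cycle):
  Add (0,5) w=1
  Add (0,1) w=3
  Add (3,4) w=3
  Add (4,5) w=5
  Add (2,3) w=7
  Skip (0,4) w=10 (creates cycle)
  Skip (1,5) w=10 (creates cycle)
  Skip (1,3) w=12 (creates cycle)
  Skip (2,4) w=13 (creates cycle)
  Skip (1,4) w=14 (creates cycle)
  Skip (0,2) w=15 (creates cycle)
  Skip (2,5) w=15 (creates cycle)
MST weight = 19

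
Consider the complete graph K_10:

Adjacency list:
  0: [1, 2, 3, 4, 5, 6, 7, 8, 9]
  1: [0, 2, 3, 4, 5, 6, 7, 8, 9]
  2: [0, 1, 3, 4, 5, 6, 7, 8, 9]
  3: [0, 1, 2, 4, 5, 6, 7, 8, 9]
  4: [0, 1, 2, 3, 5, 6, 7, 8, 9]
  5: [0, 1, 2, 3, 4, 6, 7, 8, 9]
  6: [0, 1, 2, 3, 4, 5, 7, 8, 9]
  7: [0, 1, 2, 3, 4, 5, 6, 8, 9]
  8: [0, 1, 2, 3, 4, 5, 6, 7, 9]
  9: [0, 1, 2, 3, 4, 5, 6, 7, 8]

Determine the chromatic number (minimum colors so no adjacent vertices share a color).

In K_10, every vertex is adjacent to every other vertex.
Each vertex needs a unique color.
Chromatic number = 10.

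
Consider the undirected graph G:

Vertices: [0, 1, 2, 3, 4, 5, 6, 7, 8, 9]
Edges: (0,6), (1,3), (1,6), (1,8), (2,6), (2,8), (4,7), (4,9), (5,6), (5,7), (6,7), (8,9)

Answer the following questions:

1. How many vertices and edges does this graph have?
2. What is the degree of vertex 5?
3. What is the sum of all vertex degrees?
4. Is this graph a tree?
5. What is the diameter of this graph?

Count: 10 vertices, 12 edges.
Vertex 5 has neighbors [6, 7], degree = 2.
Handshaking lemma: 2 * 12 = 24.
A tree on 10 vertices has 9 edges. This graph has 12 edges (3 extra). Not a tree.
Diameter (longest shortest path) = 4.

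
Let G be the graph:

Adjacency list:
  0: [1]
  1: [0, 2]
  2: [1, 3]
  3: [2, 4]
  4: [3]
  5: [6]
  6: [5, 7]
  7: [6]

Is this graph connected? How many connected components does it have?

Checking connectivity: the graph has 2 connected component(s).
Components: [[0, 1, 2, 3, 4], [5, 6, 7]]. The graph is NOT connected.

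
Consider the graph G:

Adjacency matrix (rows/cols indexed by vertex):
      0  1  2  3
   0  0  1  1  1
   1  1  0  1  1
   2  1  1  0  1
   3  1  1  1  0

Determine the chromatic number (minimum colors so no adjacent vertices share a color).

The graph has a maximum clique of size 4 (lower bound on chromatic number).
A valid 4-coloring: {0: 0, 1: 1, 2: 2, 3: 3}.
Chromatic number = 4.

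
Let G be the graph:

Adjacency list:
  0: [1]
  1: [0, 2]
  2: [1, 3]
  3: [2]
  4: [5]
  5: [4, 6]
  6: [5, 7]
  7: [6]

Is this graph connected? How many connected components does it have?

Checking connectivity: the graph has 2 connected component(s).
Components: [[0, 1, 2, 3], [4, 5, 6, 7]]. The graph is NOT connected.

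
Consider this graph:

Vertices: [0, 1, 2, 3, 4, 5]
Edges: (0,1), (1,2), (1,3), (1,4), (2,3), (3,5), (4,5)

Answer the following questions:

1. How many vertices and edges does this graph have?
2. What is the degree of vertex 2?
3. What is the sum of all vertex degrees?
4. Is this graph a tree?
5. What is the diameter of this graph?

Count: 6 vertices, 7 edges.
Vertex 2 has neighbors [1, 3], degree = 2.
Handshaking lemma: 2 * 7 = 14.
A tree on 6 vertices has 5 edges. This graph has 7 edges (2 extra). Not a tree.
Diameter (longest shortest path) = 3.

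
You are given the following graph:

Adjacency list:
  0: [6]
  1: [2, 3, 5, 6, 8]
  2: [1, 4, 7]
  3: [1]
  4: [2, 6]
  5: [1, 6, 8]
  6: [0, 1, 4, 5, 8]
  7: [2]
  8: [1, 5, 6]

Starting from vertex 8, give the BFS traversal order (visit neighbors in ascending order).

BFS from vertex 8 (neighbors processed in ascending order):
Visit order: 8, 1, 5, 6, 2, 3, 0, 4, 7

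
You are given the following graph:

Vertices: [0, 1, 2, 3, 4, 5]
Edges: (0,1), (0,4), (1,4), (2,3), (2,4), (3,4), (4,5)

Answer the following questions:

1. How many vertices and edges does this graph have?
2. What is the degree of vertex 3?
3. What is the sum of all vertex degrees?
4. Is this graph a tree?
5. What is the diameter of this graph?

Count: 6 vertices, 7 edges.
Vertex 3 has neighbors [2, 4], degree = 2.
Handshaking lemma: 2 * 7 = 14.
A tree on 6 vertices has 5 edges. This graph has 7 edges (2 extra). Not a tree.
Diameter (longest shortest path) = 2.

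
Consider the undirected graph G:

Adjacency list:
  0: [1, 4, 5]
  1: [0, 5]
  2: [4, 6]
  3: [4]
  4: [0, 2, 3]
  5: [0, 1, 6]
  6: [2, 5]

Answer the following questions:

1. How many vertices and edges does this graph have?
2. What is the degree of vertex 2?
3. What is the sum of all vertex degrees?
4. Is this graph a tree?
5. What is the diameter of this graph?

Count: 7 vertices, 8 edges.
Vertex 2 has neighbors [4, 6], degree = 2.
Handshaking lemma: 2 * 8 = 16.
A tree on 7 vertices has 6 edges. This graph has 8 edges (2 extra). Not a tree.
Diameter (longest shortest path) = 3.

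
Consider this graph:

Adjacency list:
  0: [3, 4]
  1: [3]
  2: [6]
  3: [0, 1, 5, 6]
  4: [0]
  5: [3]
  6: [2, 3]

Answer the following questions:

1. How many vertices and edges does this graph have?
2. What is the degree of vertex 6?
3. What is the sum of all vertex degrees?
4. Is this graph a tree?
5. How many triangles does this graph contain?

Count: 7 vertices, 6 edges.
Vertex 6 has neighbors [2, 3], degree = 2.
Handshaking lemma: 2 * 6 = 12.
A graph is a tree iff it is connected and has exactly n-1 edges. This graph is connected (all 7 vertices in one component) and has 7-1 = 6 edges. It is a tree.
Number of triangles = 0.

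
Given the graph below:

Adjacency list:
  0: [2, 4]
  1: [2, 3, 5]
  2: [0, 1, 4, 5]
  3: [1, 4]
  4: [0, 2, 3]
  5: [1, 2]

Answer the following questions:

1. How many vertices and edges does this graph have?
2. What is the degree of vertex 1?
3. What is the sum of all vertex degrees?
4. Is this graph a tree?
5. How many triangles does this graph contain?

Count: 6 vertices, 8 edges.
Vertex 1 has neighbors [2, 3, 5], degree = 3.
Handshaking lemma: 2 * 8 = 16.
A tree on 6 vertices has 5 edges. This graph has 8 edges (3 extra). Not a tree.
Number of triangles = 2.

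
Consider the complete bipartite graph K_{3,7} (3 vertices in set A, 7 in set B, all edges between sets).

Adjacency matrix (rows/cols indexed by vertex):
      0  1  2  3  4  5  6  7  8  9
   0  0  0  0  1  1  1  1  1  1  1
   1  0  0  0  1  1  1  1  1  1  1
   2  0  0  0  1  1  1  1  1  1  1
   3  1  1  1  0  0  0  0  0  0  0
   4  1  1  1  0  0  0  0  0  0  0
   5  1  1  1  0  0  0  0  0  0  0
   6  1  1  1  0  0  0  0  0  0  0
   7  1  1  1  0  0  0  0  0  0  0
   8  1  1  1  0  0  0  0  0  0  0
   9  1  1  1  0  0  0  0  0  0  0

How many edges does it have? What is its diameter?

K_{3,7} has 3 * 7 = 21 edges.
Any vertex reaches any opposite-side vertex in 1 step; same-side vertices reach in 2 steps via any opposite-side vertex.
Diameter = 2.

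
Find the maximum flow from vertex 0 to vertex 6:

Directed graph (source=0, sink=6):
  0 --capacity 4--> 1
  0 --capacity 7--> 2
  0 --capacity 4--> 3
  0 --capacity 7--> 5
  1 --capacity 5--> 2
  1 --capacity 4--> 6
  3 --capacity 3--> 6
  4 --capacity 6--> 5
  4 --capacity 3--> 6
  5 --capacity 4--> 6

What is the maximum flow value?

Computing max flow:
  Flow on (0->1): 4/4
  Flow on (0->3): 3/4
  Flow on (0->5): 4/7
  Flow on (1->6): 4/4
  Flow on (3->6): 3/3
  Flow on (5->6): 4/4
Maximum flow = 11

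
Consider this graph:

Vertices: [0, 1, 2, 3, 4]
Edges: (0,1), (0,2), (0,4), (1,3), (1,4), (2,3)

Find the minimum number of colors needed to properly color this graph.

The graph has a maximum clique of size 3 (lower bound on chromatic number).
A valid 3-coloring: {0: 0, 1: 1, 2: 1, 3: 0, 4: 2}.
Chromatic number = 3.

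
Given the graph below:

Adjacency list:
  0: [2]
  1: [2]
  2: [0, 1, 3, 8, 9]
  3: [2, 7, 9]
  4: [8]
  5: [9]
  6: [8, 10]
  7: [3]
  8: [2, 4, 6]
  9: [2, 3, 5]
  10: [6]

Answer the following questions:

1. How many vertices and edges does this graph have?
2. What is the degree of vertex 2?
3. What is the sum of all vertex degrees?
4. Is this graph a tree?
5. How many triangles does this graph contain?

Count: 11 vertices, 11 edges.
Vertex 2 has neighbors [0, 1, 3, 8, 9], degree = 5.
Handshaking lemma: 2 * 11 = 22.
A tree on 11 vertices has 10 edges. This graph has 11 edges (1 extra). Not a tree.
Number of triangles = 1.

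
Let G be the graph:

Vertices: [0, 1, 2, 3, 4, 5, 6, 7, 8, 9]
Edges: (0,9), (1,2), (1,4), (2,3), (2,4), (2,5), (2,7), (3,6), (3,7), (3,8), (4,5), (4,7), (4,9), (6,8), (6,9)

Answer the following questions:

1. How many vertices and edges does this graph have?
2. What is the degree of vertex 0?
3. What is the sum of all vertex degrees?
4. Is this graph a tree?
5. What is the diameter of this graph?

Count: 10 vertices, 15 edges.
Vertex 0 has neighbors [9], degree = 1.
Handshaking lemma: 2 * 15 = 30.
A tree on 10 vertices has 9 edges. This graph has 15 edges (6 extra). Not a tree.
Diameter (longest shortest path) = 3.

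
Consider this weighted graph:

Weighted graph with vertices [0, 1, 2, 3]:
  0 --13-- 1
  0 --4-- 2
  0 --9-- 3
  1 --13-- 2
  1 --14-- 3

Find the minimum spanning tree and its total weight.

Applying Kruskal's algorithm (sort edges by weight, add if no cycle):
  Add (0,2) w=4
  Add (0,3) w=9
  Add (0,1) w=13
  Skip (1,2) w=13 (creates cycle)
  Skip (1,3) w=14 (creates cycle)
MST weight = 26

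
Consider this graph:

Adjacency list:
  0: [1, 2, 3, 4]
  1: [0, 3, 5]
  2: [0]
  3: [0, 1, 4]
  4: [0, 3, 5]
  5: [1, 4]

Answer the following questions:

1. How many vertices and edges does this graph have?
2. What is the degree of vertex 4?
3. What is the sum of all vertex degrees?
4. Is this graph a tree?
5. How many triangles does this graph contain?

Count: 6 vertices, 8 edges.
Vertex 4 has neighbors [0, 3, 5], degree = 3.
Handshaking lemma: 2 * 8 = 16.
A tree on 6 vertices has 5 edges. This graph has 8 edges (3 extra). Not a tree.
Number of triangles = 2.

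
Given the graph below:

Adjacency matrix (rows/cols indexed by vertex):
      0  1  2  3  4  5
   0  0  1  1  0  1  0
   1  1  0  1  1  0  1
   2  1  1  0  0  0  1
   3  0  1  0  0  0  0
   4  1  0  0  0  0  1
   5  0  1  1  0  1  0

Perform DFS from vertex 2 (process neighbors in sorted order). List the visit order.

DFS from vertex 2 (neighbors processed in ascending order):
Visit order: 2, 0, 1, 3, 5, 4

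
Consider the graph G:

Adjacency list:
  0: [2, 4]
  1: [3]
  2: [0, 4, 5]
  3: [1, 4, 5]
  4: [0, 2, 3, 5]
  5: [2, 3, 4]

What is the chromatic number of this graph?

The graph has a maximum clique of size 3 (lower bound on chromatic number).
A valid 3-coloring: {0: 2, 1: 0, 2: 1, 3: 1, 4: 0, 5: 2}.
Chromatic number = 3.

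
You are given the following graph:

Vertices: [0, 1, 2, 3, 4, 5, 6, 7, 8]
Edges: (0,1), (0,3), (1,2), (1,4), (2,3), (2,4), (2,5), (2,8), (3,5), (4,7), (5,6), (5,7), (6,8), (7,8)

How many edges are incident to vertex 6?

Vertex 6 has neighbors [5, 8], so deg(6) = 2.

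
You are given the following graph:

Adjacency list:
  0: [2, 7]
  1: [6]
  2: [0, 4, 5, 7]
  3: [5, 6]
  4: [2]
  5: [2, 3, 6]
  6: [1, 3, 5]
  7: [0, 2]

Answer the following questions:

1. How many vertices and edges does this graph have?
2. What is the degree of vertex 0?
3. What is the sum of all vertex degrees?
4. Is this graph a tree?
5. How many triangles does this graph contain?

Count: 8 vertices, 9 edges.
Vertex 0 has neighbors [2, 7], degree = 2.
Handshaking lemma: 2 * 9 = 18.
A tree on 8 vertices has 7 edges. This graph has 9 edges (2 extra). Not a tree.
Number of triangles = 2.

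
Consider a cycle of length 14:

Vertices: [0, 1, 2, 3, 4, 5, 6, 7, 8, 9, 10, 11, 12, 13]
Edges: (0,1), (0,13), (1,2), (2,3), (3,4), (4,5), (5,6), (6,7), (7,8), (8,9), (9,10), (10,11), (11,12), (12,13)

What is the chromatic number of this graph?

This is an even cycle (C_14). Even cycles are bipartite.
Chromatic number = 2.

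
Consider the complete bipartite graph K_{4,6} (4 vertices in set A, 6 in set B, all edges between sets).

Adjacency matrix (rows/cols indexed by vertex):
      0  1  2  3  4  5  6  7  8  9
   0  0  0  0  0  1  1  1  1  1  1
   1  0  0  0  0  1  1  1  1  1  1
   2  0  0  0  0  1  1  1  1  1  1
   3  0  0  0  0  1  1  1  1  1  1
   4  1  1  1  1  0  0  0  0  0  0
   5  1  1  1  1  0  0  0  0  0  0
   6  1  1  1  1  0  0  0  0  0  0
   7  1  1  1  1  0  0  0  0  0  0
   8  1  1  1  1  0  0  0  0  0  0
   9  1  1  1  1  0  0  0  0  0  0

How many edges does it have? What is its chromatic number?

K_{4,6} has 4 * 6 = 24 edges.
Bipartite graphs have chromatic number 2 (color each partition differently).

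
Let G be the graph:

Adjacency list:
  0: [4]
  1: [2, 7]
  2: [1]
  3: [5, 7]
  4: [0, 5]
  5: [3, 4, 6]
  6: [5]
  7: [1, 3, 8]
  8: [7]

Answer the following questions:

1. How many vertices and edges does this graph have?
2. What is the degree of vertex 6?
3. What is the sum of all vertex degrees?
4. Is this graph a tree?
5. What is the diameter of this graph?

Count: 9 vertices, 8 edges.
Vertex 6 has neighbors [5], degree = 1.
Handshaking lemma: 2 * 8 = 16.
A graph is a tree iff it is connected and has exactly n-1 edges. This graph is connected (all 9 vertices in one component) and has 9-1 = 8 edges. It is a tree.
Diameter (longest shortest path) = 6.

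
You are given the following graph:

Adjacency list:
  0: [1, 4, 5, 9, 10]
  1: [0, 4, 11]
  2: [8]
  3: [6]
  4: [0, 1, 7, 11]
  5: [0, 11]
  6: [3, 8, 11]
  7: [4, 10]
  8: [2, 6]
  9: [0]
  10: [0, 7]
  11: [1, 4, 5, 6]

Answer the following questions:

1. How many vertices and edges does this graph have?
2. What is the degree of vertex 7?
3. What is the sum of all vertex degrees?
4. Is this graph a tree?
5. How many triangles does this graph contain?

Count: 12 vertices, 15 edges.
Vertex 7 has neighbors [4, 10], degree = 2.
Handshaking lemma: 2 * 15 = 30.
A tree on 12 vertices has 11 edges. This graph has 15 edges (4 extra). Not a tree.
Number of triangles = 2.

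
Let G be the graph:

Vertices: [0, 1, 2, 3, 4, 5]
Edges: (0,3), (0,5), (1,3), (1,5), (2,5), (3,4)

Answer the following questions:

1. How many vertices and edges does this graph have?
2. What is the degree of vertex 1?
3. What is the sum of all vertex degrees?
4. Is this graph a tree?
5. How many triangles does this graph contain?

Count: 6 vertices, 6 edges.
Vertex 1 has neighbors [3, 5], degree = 2.
Handshaking lemma: 2 * 6 = 12.
A tree on 6 vertices has 5 edges. This graph has 6 edges (1 extra). Not a tree.
Number of triangles = 0.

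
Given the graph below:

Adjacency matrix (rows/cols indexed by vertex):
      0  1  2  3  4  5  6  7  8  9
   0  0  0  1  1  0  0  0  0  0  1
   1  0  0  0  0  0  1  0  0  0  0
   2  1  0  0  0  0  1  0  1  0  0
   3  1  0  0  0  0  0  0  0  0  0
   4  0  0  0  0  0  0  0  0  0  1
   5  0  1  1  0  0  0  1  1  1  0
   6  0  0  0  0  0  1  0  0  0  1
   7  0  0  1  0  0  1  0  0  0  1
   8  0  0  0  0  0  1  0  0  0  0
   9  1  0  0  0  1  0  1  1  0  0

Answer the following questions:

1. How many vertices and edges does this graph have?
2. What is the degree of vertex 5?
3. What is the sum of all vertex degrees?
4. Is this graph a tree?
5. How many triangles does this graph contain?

Count: 10 vertices, 12 edges.
Vertex 5 has neighbors [1, 2, 6, 7, 8], degree = 5.
Handshaking lemma: 2 * 12 = 24.
A tree on 10 vertices has 9 edges. This graph has 12 edges (3 extra). Not a tree.
Number of triangles = 1.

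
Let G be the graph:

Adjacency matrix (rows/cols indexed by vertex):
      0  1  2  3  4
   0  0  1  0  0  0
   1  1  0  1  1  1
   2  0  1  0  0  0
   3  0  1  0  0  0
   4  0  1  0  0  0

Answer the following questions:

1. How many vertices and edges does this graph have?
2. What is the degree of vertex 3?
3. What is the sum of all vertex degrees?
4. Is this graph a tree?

Count: 5 vertices, 4 edges.
Vertex 3 has neighbors [1], degree = 1.
Handshaking lemma: 2 * 4 = 8.
A graph is a tree iff it is connected and has exactly n-1 edges. This graph is connected (all 5 vertices in one component) and has 5-1 = 4 edges. It is a tree.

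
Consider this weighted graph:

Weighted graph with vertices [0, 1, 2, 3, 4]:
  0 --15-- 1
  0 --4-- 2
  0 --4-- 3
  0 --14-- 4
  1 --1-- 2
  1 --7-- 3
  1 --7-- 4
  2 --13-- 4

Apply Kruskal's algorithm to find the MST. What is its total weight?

Applying Kruskal's algorithm (sort edges by weight, add if no cycle):
  Add (1,2) w=1
  Add (0,2) w=4
  Add (0,3) w=4
  Skip (1,3) w=7 (creates cycle)
  Add (1,4) w=7
  Skip (2,4) w=13 (creates cycle)
  Skip (0,4) w=14 (creates cycle)
  Skip (0,1) w=15 (creates cycle)
MST weight = 16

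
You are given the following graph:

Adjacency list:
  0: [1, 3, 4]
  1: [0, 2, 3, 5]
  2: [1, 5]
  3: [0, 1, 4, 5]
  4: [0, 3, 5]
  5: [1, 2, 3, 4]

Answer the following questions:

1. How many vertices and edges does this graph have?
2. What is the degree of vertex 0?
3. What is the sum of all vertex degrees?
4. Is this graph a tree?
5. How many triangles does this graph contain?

Count: 6 vertices, 10 edges.
Vertex 0 has neighbors [1, 3, 4], degree = 3.
Handshaking lemma: 2 * 10 = 20.
A tree on 6 vertices has 5 edges. This graph has 10 edges (5 extra). Not a tree.
Number of triangles = 5.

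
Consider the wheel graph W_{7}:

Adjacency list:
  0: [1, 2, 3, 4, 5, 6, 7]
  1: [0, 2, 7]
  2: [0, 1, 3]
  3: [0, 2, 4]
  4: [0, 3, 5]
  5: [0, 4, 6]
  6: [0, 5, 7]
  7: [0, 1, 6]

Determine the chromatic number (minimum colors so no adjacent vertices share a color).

W_{7} = C_{7} plus a hub adjacent to every cycle vertex.
The outer cycle needs 3 colors (odd cycle); the hub is adjacent to all of them so needs a fresh color.
Chromatic number = 3 + 1 = 4.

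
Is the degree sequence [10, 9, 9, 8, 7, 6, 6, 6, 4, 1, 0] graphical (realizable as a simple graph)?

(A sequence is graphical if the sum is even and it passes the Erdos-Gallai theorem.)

Sum of degrees = 66. Sum is even but fails Erdos-Gallai. The sequence is NOT graphical.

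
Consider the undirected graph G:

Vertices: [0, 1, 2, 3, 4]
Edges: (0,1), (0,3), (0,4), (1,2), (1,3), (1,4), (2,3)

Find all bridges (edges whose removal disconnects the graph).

No bridges found. The graph is 2-edge-connected (no single edge removal disconnects it).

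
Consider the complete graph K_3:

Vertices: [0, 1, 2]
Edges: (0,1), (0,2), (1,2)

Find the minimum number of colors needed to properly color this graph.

In K_3, every vertex is adjacent to every other vertex.
Each vertex needs a unique color.
Chromatic number = 3.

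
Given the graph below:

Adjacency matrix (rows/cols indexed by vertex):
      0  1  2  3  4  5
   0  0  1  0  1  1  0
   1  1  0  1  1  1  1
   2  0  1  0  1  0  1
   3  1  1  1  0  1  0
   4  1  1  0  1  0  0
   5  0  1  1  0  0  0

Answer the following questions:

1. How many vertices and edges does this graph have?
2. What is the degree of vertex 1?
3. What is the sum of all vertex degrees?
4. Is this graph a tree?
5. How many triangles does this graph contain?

Count: 6 vertices, 10 edges.
Vertex 1 has neighbors [0, 2, 3, 4, 5], degree = 5.
Handshaking lemma: 2 * 10 = 20.
A tree on 6 vertices has 5 edges. This graph has 10 edges (5 extra). Not a tree.
Number of triangles = 6.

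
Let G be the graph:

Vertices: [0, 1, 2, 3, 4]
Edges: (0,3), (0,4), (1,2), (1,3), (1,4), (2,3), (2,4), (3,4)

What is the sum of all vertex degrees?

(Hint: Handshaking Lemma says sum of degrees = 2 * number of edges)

Count edges: 8 edges.
By Handshaking Lemma: sum of degrees = 2 * 8 = 16.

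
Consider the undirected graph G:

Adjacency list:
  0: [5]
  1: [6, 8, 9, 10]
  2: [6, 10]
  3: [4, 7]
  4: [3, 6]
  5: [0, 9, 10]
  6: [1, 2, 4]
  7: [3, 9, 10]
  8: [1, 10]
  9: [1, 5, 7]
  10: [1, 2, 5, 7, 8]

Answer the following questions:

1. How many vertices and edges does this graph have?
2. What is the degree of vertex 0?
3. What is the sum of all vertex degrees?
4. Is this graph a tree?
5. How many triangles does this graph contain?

Count: 11 vertices, 15 edges.
Vertex 0 has neighbors [5], degree = 1.
Handshaking lemma: 2 * 15 = 30.
A tree on 11 vertices has 10 edges. This graph has 15 edges (5 extra). Not a tree.
Number of triangles = 1.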